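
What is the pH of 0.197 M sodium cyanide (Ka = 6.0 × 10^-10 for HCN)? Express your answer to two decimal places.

pH = 11.26

CN- is the conjugate base of the weak acid HCN.
Kb = Kw/Ka = 1.0×10^-14 / 6.0 × 10^-10 = 1.67 × 10^-5
Kb = [OH-]²/(0.197 − [OH-]) = 1.67 × 10^-5
Neglecting [OH-] in the denominator: [OH-] = √(1.67 × 10^-5 × 0.197) = 1.81 × 10^-3 M
([OH-]/C₀ = 0.92% < 5%, so the approximation holds.)
pOH = 2.74, so pH = 14.00 − pOH = 11.26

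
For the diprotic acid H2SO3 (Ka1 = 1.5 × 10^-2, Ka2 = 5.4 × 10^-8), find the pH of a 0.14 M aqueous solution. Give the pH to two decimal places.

pH = 1.41

Ka1 ≫ Ka2, so treat the first dissociation as the only significant source of H+.
Ka1 = x²/(0.14 − x) = 1.5 × 10^-2
Solving the quadratic: x = (−Ka1 + √(Ka1² + 4·Ka1·C₀))/2 = 3.89 × 10^-2 M
pH = −log(3.89 × 10^-2) = 1.41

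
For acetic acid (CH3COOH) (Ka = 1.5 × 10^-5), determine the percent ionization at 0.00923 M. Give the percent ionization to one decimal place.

CH3COOH ⇌ CH3COO- + H+; let x = [H+] at equilibrium.
x ≈ √(Ka·C₀) = √(1.5 × 10^-5 × 0.00923) = 3.72 × 10^-4 M
% ionization = x/C₀ × 100% = 3.72 × 10^-4/0.00923 × 100% = 4.0%

4.0%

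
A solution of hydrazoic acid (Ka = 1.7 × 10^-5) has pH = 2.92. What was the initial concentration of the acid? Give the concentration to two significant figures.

[H+] = 10^(-2.92) = 1.20 × 10^-3 M = x
Ka = x²/(C₀ − x) ⇒ C₀ = x + x²/Ka
C₀ = 1.20 × 10^-3 + (1.20 × 10^-3)²/(1.7 × 10^-5) = 8.59 × 10^-2 M

C₀ = 8.6 × 10^-2 M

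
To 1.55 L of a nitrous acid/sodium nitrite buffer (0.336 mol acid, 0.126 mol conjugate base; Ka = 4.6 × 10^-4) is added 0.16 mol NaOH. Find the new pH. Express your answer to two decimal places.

pH = 3.55

OH- converts HNO2 to NO2-: HNO2 → 0.176 mol, NO2- → 0.286 mol.
pKa = −log(4.6 × 10^-4) = 3.337
Henderson–Hasselbalch with mole ratio 0.286/0.176: pH = 3.337 + (+0.211)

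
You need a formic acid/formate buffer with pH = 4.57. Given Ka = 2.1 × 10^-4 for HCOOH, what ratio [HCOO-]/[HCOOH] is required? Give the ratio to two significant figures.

ratio = 7.8

pKa = -log(2.1 × 10^-4) = 3.678
pH = pKa + log(r) ⇒ log(r) = 4.57 − 3.678 = +0.892
r = [HCOO-]/[HCOOH] = 10^(+0.892) = 7.8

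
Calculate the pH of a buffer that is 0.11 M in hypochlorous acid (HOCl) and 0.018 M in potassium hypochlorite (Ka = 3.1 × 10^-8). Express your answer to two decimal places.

pH = 6.72

pKa = −log(3.1 × 10^-8) = 7.509
Using pH = pKa + log([base]/[acid]) with [base]/[acid] = 0.018/0.11:
pH = 7.509 + (-0.786) = 6.72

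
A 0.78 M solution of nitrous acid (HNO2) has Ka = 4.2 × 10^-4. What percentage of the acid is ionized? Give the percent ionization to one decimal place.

HNO2 ⇌ NO2- + H+; let x = [H+] at equilibrium.
x ≈ √(Ka·C₀) = √(4.2 × 10^-4 × 0.78) = 1.81 × 10^-2 M
Fraction ionized = 1.81 × 10^-2 / 0.78 = 0.0232 → 2.3%

2.3%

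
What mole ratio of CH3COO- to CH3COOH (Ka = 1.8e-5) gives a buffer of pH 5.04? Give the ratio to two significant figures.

pKa = -log(1.8 × 10^-5) = 4.745
pH = pKa + log(r) ⇒ log(r) = 5.04 − 4.745 = +0.295
r = [CH3COO-]/[CH3COOH] = 10^(+0.295) = 1.97

ratio = 2.0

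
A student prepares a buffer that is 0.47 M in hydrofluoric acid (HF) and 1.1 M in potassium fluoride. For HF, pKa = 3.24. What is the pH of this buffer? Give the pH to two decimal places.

Using pH = pKa + log([base]/[acid]) with [base]/[acid] = 1.1/0.47:
pH = 3.24 + (+0.369) = 3.61

pH = 3.61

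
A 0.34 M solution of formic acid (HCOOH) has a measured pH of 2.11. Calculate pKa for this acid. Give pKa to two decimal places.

[H+] = 10^(-2.11) = 7.76 × 10^-3 M
At equilibrium [HA] = 0.34 − 7.76 × 10^-3 = 3.32 × 10^-1 M
Ka = [H+][A-]/[HA] = (7.76 × 10^-3)² / 3.32 × 10^-1 = 1.81 × 10^-4
pKa = -log(1.81 × 10^-4) = 3.74

pKa = 3.74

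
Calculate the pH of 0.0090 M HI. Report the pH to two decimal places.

HI is a strong acid and dissociates completely, so [H+] = 0.0090 M.
pH = -log(0.009) = 2.05

pH = 2.05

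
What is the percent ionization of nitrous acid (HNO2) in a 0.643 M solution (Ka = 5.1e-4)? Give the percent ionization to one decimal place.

HNO2 ⇌ NO2- + H+; let x = [H+] at equilibrium.
x ≈ √(Ka·C₀) = √(5.1 × 10^-4 × 0.643) = 1.81 × 10^-2 M
% ionization = x/C₀ × 100% = 1.81 × 10^-2/0.643 × 100% = 2.8%

2.8%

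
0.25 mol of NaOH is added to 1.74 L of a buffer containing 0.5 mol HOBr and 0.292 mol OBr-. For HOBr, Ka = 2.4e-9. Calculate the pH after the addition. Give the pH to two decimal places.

pH = 8.96

After neutralization: n(HOBr) = 0.25 mol, n(OBr-) = 0.542 mol.
pKa = −log(2.4 × 10^-9) = 8.620
pH = pKa + log(n_OBr-/n_HOBr) = 8.620 + log(0.542/0.25) = 8.620 + (+0.336)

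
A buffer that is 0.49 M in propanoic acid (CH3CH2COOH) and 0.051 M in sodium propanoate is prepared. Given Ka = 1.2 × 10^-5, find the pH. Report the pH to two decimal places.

pH = 3.94

pKa = −log(1.2 × 10^-5) = 4.921
pH = pKa + log([A⁻]/[HA]) = 4.921 + log(0.051/0.49)
pH = 4.921 + (-0.983) = 3.94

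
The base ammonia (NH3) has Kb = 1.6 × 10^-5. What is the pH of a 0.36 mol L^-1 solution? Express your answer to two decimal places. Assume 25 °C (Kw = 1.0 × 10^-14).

pH = 11.38

NH3 + H2O ⇌ NH4+ + OH-
From the ICE table, Kb = [OH-]²/(0.36 − [OH-]) = 1.6 × 10^-5.
Neglecting [OH-] in the denominator: [OH-] = √(1.6 × 10^-5 × 0.36) = 2.40 × 10^-3 M
([OH-]/C₀ = 0.67% < 5%, so the approximation holds.)
pOH = 2.62, so pH = 14.00 − pOH = 11.38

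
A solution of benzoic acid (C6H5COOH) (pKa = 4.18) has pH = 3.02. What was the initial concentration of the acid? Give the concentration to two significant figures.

C₀ = 1.5 × 10^-2 M

[H+] = 10^(-3.02) = 9.55 × 10^-4 M = x
Ka = 10^(−4.18) = 6.61 × 10^-5
Ka = x²/(C₀ − x) ⇒ C₀ = x + x²/Ka
C₀ = 9.55 × 10^-4 + (9.55 × 10^-4)²/(6.61 × 10^-5) = 1.48 × 10^-2 M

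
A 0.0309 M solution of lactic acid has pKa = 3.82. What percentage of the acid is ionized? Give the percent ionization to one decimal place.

6.8%

CH3CH(OH)COOH ⇌ CH3CH(OH)COO- + H+; let x = [H+] at equilibrium.
Ka = 10^(−3.82) = 1.51 × 10^-4
Solve x² + 0.000151x − 4.67e-06 = 0 → x = 2.09 × 10^-3 M
% ionization = x/C₀ × 100% = 2.09 × 10^-3/0.0309 × 100% = 6.8%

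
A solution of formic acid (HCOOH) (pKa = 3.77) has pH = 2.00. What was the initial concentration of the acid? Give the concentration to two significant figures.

[H+] = 10^(-2.00) = 1.00 × 10^-2 M = x
Ka = 10^(−3.77) = 1.70 × 10^-4
Ka = x²/(C₀ − x) ⇒ C₀ = x + x²/Ka
C₀ = 1.00 × 10^-2 + (1.00 × 10^-2)²/(1.70 × 10^-4) = 5.98 × 10^-1 M

C₀ = 6.0 × 10^-1 M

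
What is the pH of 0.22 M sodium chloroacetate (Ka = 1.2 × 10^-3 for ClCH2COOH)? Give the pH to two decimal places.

ClCH2COO- is the conjugate base of the weak acid ClCH2COOH.
Kb = Kw/Ka = 1.0×10^-14 / 1.2 × 10^-3 = 8.33 × 10^-12
From the ICE table, Kb = [OH-]²/(0.22 − [OH-]) = 8.33 × 10^-12.
Since Kb ≪ C₀, [OH-] ≈ √(Kb·C₀) = 1.35 × 10^-6 M.
([OH-]/C₀ = 0.00062% < 5%, so the approximation holds.)
pOH = 5.87, so pH = 14.00 − pOH = 8.13

pH = 8.13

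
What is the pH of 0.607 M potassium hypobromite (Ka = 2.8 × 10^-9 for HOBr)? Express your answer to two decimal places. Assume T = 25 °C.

OBr- is the conjugate base of the weak acid HOBr.
Kb = Kw/Ka = 1.0×10^-14 / 2.8 × 10^-9 = 3.57 × 10^-6
From the ICE table, Kb = [OH-]²/(0.607 − [OH-]) = 3.57 × 10^-6.
Since Kb ≪ C₀, [OH-] ≈ √(Kb·C₀) = 1.47 × 10^-3 M.
Check: 0.24% ionized — well under 5%, approximation valid.
pOH = −log(1.47 × 10^-3) = 2.83; pH = 14.00 − 2.83 = 11.17

pH = 11.17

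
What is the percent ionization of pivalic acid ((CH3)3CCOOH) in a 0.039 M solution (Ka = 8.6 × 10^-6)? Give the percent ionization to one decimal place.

(CH3)3CCOOH ⇌ (CH3)3CCOO- + H+; let x = [H+] at equilibrium.
x ≈ √(Ka·C₀) = √(8.6 × 10^-6 × 0.039) = 5.79 × 10^-4 M
% ionization = x/C₀ × 100% = 5.79 × 10^-4/0.039 × 100% = 1.5%

1.5%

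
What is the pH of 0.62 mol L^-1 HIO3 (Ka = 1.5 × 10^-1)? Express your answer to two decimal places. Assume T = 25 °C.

HIO3 ⇌ IO3- + H+
From the ICE table, Ka = x²/(0.62 − x) = 1.5 × 10^-1.
The 5% rule fails; solving x² + Ka·x − Ka·C₀ = 0 exactly:
x = (−Ka + √(Ka² + 4·Ka·C₀))/2 = 2.39 × 10^-1 M
pH = −log(2.39 × 10^-1) = 0.62

pH = 0.62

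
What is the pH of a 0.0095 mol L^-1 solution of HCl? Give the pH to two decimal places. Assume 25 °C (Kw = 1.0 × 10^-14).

HCl is a strong acid and dissociates completely, so [H+] = 0.0095 M.
pH = -log(0.0095) = 2.02

pH = 2.02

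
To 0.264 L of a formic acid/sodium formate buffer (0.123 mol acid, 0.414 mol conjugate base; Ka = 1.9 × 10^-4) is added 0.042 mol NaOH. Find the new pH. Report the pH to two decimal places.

OH- converts HCOOH to HCOO-: HCOOH → 0.081 mol, HCOO- → 0.456 mol.
pKa = −log(1.9 × 10^-4) = 3.721
pH = pKa + log([A⁻]/[HA]) = 3.721 + log(0.456/0.081) = 3.721 +0.750

pH = 4.47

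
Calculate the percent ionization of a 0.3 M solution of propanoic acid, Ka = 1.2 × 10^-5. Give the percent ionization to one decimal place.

CH3CH2COOH ⇌ CH3CH2COO- + H+; let x = [H+] at equilibrium.
x ≈ √(Ka·C₀) = √(1.2 × 10^-5 × 0.3) = 1.90 × 10^-3 M
% ionization = x/C₀ × 100% = 1.90 × 10^-3/0.3 × 100% = 0.6%

0.6%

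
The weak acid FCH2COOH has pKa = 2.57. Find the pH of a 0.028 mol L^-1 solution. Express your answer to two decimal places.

pH = 2.13

FCH2COOH ⇌ FCH2COO- + H+
Ka = 10^(−2.57) = 2.69 × 10^-3
From the ICE table, Ka = [H+]²/(0.028 − [H+]) = 2.69 × 10^-3.
[H+] is not negligible relative to C₀; solve [H+]² + 0.00269·[H+] − 7.53e-05 = 0.
[H+] = (−Ka + √(Ka² + 4·Ka·C₀))/2 = 7.44 × 10^-3 M
pH = −log(7.44 × 10^-3) = 2.13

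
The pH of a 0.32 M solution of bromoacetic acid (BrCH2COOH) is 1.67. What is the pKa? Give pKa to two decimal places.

[H+] = 10^(-1.67) = 2.14 × 10^-2 M
At equilibrium [HA] = 0.32 − 2.14 × 10^-2 = 2.99 × 10^-1 M
Ka = [H+][A-]/[HA] = (2.14 × 10^-2)² / 2.99 × 10^-1 = 1.53 × 10^-3
pKa = -log(1.53 × 10^-3) = 2.82

pKa = 2.82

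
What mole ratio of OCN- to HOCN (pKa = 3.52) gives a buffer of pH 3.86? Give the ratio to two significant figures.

ratio = 2.2

pH = pKa + log(r) ⇒ log(r) = 3.86 − 3.52 = +0.34
r = [OCN-]/[HOCN] = 10^(+0.34) = 2.19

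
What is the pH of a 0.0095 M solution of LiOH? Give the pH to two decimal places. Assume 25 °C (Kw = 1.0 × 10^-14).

LiOH is a strong base; [OH-] = 0.0095 M.
pOH = -log(0.0095) = 2.02
pH = 14.00 - 2.02 = 11.98

pH = 11.98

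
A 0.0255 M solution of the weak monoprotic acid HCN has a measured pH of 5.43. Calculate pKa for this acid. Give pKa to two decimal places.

pKa = 9.27

[H+] = 10^(-5.43) = 3.72 × 10^-6 M
At equilibrium [HA] = 0.0255 − 3.72 × 10^-6 = 2.55 × 10^-2 M
Ka = [H+][A-]/[HA] = (3.72 × 10^-6)² / 2.55 × 10^-2 = 5.43 × 10^-10
pKa = -log(5.43 × 10^-10) = 9.27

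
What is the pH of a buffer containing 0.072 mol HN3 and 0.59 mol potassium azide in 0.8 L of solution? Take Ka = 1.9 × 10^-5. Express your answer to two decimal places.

pH = 5.63

pKa = −log(1.9 × 10^-5) = 4.721
pH = pKa + log([A⁻]/[HA]) = 4.721 + log(0.59/0.072)
pH = 4.721 + (+0.914) = 5.63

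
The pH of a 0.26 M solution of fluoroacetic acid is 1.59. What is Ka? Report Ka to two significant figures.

[H+] = 10^(-1.59) = 2.57 × 10^-2 M
At equilibrium [HA] = 0.26 − 2.57 × 10^-2 = 2.34 × 10^-1 M
Ka = [H+][A-]/[HA] = (2.57 × 10^-2)² / 2.34 × 10^-1 = 2.8 × 10^-3

Ka = 2.8 × 10^-3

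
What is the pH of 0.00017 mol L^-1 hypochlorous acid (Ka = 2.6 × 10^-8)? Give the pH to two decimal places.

pH = 5.68

HOCl ⇌ OCl- + H+
From the ICE table, Ka = x²/(0.00017 − x) = 2.6 × 10^-8.
Assume x ≪ 0.00017: x ≈ √(2.6 × 10^-8 × 0.00017) = 2.10 × 10^-6 M
Check: 1.2% ionized — well under 5%, approximation valid.
pH = −log(2.10 × 10^-6) = 5.68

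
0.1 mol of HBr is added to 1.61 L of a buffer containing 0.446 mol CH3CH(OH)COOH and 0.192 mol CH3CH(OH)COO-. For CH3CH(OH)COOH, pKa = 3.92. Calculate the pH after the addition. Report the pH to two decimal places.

pH = 3.15

Added H+ converts CH3CH(OH)COO- to CH3CH(OH)COOH: CH3CH(OH)COOH → 0.546 mol, CH3CH(OH)COO- → 0.092 mol.
pH = pKa + log(n_CH3CH(OH)COO-/n_CH3CH(OH)COOH) = 3.92 + log(0.092/0.546) = 3.92 + (-0.773)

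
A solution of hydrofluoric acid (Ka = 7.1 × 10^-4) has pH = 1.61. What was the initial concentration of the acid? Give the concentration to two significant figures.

[H+] = 10^(-1.61) = 2.45 × 10^-2 M = x
Ka = x²/(C₀ − x) ⇒ C₀ = x + x²/Ka
C₀ = 2.45 × 10^-2 + (2.45 × 10^-2)²/(7.1 × 10^-4) = 8.70 × 10^-1 M

C₀ = 8.7 × 10^-1 M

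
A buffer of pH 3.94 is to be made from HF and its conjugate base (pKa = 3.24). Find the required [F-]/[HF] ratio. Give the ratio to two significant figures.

ratio = 5.0

pH = pKa + log(r) ⇒ log(r) = 3.94 − 3.24 = +0.70
r = [F-]/[HF] = 10^(+0.70) = 5.01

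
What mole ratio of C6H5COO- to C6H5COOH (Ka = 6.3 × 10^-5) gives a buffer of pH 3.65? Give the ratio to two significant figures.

ratio = 0.28

pKa = -log(6.3 × 10^-5) = 4.201
pH = pKa + log(r) ⇒ log(r) = 3.65 − 4.201 = -0.551
r = [C6H5COO-]/[C6H5COOH] = 10^(-0.551) = 0.281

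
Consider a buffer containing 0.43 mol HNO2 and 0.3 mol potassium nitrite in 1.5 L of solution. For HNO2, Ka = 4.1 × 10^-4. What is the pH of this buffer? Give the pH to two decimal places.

pH = 3.23

pKa = −log(4.1 × 10^-4) = 3.387
Henderson–Hasselbalch: pH = pKa + log([NO2-]/[HNO2]) = 3.387 + log(0.3/0.43)
pH = 3.387 + (-0.156) = 3.23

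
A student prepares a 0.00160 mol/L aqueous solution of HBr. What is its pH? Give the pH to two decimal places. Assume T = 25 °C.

HBr is a strong acid and dissociates completely, so [H+] = 0.00160 M.
pH = -log(0.0016) = 2.80

pH = 2.80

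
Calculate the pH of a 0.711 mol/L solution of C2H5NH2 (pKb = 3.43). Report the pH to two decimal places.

C2H5NH2 + H2O ⇌ C2H5NH3+ + OH-
Kb = 10^(−3.43) = 3.72 × 10^-4
Kb = [OH-]²/(0.711 − [OH-]) = 3.72 × 10^-4
Assume [OH-] ≪ 0.711: [OH-] ≈ √(3.72 × 10^-4 × 0.711) = 1.63 × 10^-2 M
pOH = 1.79, so pH = 14.00 − pOH = 12.21

pH = 12.21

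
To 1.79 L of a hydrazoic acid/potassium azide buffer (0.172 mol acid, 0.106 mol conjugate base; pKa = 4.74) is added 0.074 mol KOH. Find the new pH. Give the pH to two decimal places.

OH- converts HN3 to N3-: HN3 → 0.098 mol, N3- → 0.18 mol.
Henderson–Hasselbalch with mole ratio 0.18/0.098: pH = 4.74 + (+0.264)

pH = 5.00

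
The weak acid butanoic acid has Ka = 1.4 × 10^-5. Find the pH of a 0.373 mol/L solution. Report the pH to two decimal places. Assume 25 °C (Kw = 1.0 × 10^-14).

CH3(CH2)2COOH ⇌ CH3(CH2)2COO- + H+
From the ICE table, Ka = x²/(0.373 − x) = 1.4 × 10^-5.
Neglecting x in the denominator: x = √(1.4 × 10^-5 × 0.373) = 2.29 × 10^-3 M
Check: 0.61% ionized — well under 5%, approximation valid.
pH = −log[H+] = −log(2.29 × 10^-3) = 2.64

pH = 2.64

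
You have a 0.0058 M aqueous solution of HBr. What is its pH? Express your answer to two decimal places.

HBr is a strong acid and dissociates completely, so [H+] = 0.0058 M.
pH = -log(0.0058) = 2.24

pH = 2.24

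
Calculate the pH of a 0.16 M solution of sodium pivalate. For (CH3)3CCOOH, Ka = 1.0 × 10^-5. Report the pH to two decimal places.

pH = 9.10

(CH3)3CCOO- is the conjugate base of the weak acid (CH3)3CCOOH.
Kb = Kw/Ka = 1.0×10^-14 / 1.0 × 10^-5 = 1.00 × 10^-9
Kb = [OH-]²/(0.16 − [OH-]) = 1.00 × 10^-9
Since Kb ≪ C₀, [OH-] ≈ √(Kb·C₀) = 1.26 × 10^-5 M.
pOH = −log(1.26 × 10^-5) = 4.90; pH = 14.00 − 4.90 = 9.10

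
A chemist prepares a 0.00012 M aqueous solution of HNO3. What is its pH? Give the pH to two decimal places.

pH = 3.92

HNO3 is a strong acid and dissociates completely, so [H+] = 0.00012 M.
pH = -log(0.00012) = 3.92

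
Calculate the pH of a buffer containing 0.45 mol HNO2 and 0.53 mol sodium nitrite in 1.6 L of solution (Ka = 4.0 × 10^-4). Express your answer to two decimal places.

pH = 3.47

pKa = −log(4.0 × 10^-4) = 3.398
Henderson–Hasselbalch: pH = pKa + log([NO2-]/[HNO2]) = 3.398 + log(0.53/0.45)
pH = 3.398 + (+0.071) = 3.47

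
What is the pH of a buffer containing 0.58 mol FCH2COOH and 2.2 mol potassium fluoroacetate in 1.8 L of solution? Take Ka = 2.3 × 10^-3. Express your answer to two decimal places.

pH = 3.22

pKa = −log(2.3 × 10^-3) = 2.638
Henderson–Hasselbalch: pH = pKa + log([FCH2COO-]/[FCH2COOH]) = 2.638 + log(2.2/0.58)
pH = 2.638 + (+0.579) = 3.22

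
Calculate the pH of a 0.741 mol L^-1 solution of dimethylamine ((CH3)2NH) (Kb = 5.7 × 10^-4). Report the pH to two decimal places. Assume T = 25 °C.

(CH3)2NH + H2O ⇌ (CH3)2NH2+ + OH-
Kb = [OH-]²/(0.741 − [OH-]) = 5.7 × 10^-4
Assume [OH-] ≪ 0.741: [OH-] ≈ √(5.7 × 10^-4 × 0.741) = 2.06 × 10^-2 M
Check: 2.8% ionized — well under 5%, approximation valid.
pOH = 1.69, so pH = 14.00 − pOH = 12.31

pH = 12.31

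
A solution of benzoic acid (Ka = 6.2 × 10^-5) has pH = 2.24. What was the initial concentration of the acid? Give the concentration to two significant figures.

[H+] = 10^(-2.24) = 5.75 × 10^-3 M = x
Ka = x²/(C₀ − x) ⇒ C₀ = x + x²/Ka
C₀ = 5.75 × 10^-3 + (5.75 × 10^-3)²/(6.2 × 10^-5) = 5.39 × 10^-1 M

C₀ = 5.4 × 10^-1 M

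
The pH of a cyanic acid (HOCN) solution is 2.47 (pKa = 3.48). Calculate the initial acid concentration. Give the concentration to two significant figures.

[H+] = 10^(-2.47) = 3.39 × 10^-3 M = x
Ka = 10^(−3.48) = 3.31 × 10^-4
Ka = x²/(C₀ − x) ⇒ C₀ = x + x²/Ka
C₀ = 3.39 × 10^-3 + (3.39 × 10^-3)²/(3.31 × 10^-4) = 3.81 × 10^-2 M

C₀ = 3.8 × 10^-2 M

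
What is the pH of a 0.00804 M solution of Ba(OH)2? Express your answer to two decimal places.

pH = 12.21

Ba(OH)2 is a strong base (each formula unit releases 2 OH-); [OH-] = 0.0161 M.
pOH = -log(0.0161) = 1.79
pH = 14.00 - 1.79 = 12.21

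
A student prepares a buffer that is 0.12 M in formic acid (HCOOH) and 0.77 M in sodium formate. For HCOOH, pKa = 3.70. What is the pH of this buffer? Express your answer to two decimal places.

Using pH = pKa + log([base]/[acid]) with [base]/[acid] = 0.77/0.12:
pH = 3.70 + (+0.807) = 4.51

pH = 4.51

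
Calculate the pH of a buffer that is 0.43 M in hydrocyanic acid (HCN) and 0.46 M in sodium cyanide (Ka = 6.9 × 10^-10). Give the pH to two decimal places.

pH = 9.19

pKa = −log(6.9 × 10^-10) = 9.161
Using pH = pKa + log([base]/[acid]) with [base]/[acid] = 0.46/0.43:
pH = 9.161 + (+0.029) = 9.19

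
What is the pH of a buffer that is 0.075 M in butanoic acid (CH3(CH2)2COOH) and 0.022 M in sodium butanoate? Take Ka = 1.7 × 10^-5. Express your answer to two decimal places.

pKa = −log(1.7 × 10^-5) = 4.770
pH = pKa + log([A⁻]/[HA]) = 4.770 + log(0.022/0.075)
pH = 4.770 + (-0.533) = 4.24

pH = 4.24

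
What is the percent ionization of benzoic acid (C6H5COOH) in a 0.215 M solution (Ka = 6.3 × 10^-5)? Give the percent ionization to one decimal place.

C6H5COOH ⇌ C6H5COO- + H+; let x = [H+] at equilibrium.
x ≈ √(Ka·C₀) = √(6.3 × 10^-5 × 0.215) = 3.68 × 10^-3 M
% ionization = x/C₀ × 100% = 3.68 × 10^-3/0.215 × 100% = 1.7%

1.7%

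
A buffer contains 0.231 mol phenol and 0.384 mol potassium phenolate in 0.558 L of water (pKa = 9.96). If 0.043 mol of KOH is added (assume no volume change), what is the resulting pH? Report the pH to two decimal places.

pH = 10.32

OH- converts C6H5OH to C6H5O-: C6H5OH → 0.188 mol, C6H5O- → 0.427 mol.
Henderson–Hasselbalch with mole ratio 0.427/0.188: pH = 9.96 + (+0.356)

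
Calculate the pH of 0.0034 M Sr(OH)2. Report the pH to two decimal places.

Sr(OH)2 is a strong base (each formula unit releases 2 OH-); [OH-] = 0.0068 M.
pOH = -log(0.0068) = 2.17
pH = 14.00 - 2.17 = 11.83

pH = 11.83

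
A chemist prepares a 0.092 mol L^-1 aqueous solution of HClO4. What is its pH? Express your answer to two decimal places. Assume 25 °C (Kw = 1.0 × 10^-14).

HClO4 is a strong acid and dissociates completely, so [H+] = 0.092 M.
pH = -log(0.092) = 1.04

pH = 1.04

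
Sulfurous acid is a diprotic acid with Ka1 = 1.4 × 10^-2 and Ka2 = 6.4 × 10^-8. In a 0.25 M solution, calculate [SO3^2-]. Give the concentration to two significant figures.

First ionization gives [H+] ≈ [HSO3-] = 5.26 × 10^-2 M.
Second step: Ka2 = [H+][SO3^2-]/[HSO3-] ≈ [SO3^2-] (since [H+] ≈ [HSO3-]).
So [SO3^2-] ≈ Ka2.

6.4 × 10^-8 M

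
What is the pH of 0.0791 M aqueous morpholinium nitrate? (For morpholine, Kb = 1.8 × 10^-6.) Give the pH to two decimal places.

pH = 4.68

C4H8ONH2+ is the conjugate acid of the weak base C4H8ONH.
Ka = Kw/Kb = 1.0×10^-14 / 1.8 × 10^-6 = 5.56 × 10^-9
Ka = x²/(0.0791 − x) = 5.56 × 10^-9
Assume x ≪ 0.0791: x ≈ √(5.56 × 10^-9 × 0.0791) = 2.10 × 10^-5 M
(x/C₀ = 0.027% < 5%, so the approximation holds.)
pH = −log(2.10 × 10^-5) = 4.68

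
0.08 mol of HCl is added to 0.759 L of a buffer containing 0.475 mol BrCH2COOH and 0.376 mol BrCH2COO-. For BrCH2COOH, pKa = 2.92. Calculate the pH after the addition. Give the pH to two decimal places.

pH = 2.65

After neutralization: n(BrCH2COOH) = 0.555 mol, n(BrCH2COO-) = 0.296 mol.
pH = pKa + log([A⁻]/[HA]) = 2.92 + log(0.296/0.555) = 2.92 -0.273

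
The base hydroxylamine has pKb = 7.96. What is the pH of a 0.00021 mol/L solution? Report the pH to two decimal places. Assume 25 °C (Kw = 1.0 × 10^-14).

NH2OH + H2O ⇌ NH3OH+ + OH-
Kb = 10^(−7.96) = 1.10 × 10^-8
Kb = x²/(0.00021 − x) = 1.10 × 10^-8
Neglecting x in the denominator: x = √(1.10 × 10^-8 × 0.00021) = 1.52 × 10^-6 M
Check: 0.72% ionized — well under 5%, approximation valid.
pOH = 5.82, so pH = 14.00 − pOH = 8.18

pH = 8.18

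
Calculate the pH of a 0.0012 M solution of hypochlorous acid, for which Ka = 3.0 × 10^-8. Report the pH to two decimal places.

HOCl ⇌ OCl- + H+
From the ICE table, Ka = [H+]²/(0.0012 − [H+]) = 3.0 × 10^-8.
Assume [H+] ≪ 0.0012: [H+] ≈ √(3.0 × 10^-8 × 0.0012) = 6.00 × 10^-6 M
([H+]/C₀ = 0.5% < 5%, so the approximation holds.)
pH = −log(6.00 × 10^-6) = 5.22

pH = 5.22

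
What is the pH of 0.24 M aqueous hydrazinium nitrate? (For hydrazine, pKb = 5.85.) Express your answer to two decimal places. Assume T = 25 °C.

pH = 4.38

N2H5+ is the conjugate acid of the weak base N2H4.
Kb = 10^(−5.85) = 1.41 × 10^-6
Ka = Kw/Kb = 1.0×10^-14 / 1.41 × 10^-6 = 7.09 × 10^-9
Let x = [H+] at equilibrium. Ka = x²/(0.24 − x).
Since Ka ≪ C₀, x ≈ √(Ka·C₀) = 4.13 × 10^-5 M.
Check: 0.017% ionized — well under 5%, approximation valid.
pH = −log(4.13 × 10^-5) = 4.38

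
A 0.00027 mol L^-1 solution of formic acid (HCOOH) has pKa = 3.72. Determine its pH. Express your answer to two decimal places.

HCOOH ⇌ HCOO- + H+
Ka = 10^(−3.72) = 1.91 × 10^-4
Let x = [H+] at equilibrium. Ka = x²/(0.00027 − x).
Here C₀/Ka ≈ 1.41, so the small-x approximation fails. Use the quadratic:
x = [−0.000191 + √(0.000191² + 2.06e-07)]/2 = 1.51 × 10^-4 M
pH = −log(1.51 × 10^-4) = 3.82

pH = 3.82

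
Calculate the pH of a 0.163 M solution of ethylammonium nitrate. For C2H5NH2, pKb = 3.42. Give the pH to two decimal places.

pH = 5.68

C2H5NH3+ is the conjugate acid of the weak base C2H5NH2.
Kb = 10^(−3.42) = 3.80 × 10^-4
Ka = Kw/Kb = 1.0×10^-14 / 3.80 × 10^-4 = 2.63 × 10^-11
From the ICE table, Ka = [H+]²/(0.163 − [H+]) = 2.63 × 10^-11.
Assume [H+] ≪ 0.163: [H+] ≈ √(2.63 × 10^-11 × 0.163) = 2.07 × 10^-6 M
Check: 0.0013% ionized — well under 5%, approximation valid.
pH = −log[H+] = −log(2.07 × 10^-6) = 5.68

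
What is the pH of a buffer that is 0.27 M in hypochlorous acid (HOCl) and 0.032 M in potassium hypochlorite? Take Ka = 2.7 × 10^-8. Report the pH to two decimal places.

pH = 6.64

pKa = −log(2.7 × 10^-8) = 7.569
pH = pKa + log([A⁻]/[HA]) = 7.569 + log(0.032/0.27)
pH = 7.569 + (-0.926) = 6.64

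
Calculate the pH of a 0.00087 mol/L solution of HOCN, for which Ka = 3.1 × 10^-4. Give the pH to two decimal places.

pH = 3.41

HOCN ⇌ OCN- + H+
From the ICE table, Ka = x²/(0.00087 − x) = 3.1 × 10^-4.
Here C₀/Ka ≈ 2.81, so the small-x approximation fails. Use the quadratic:
x = [−0.00031 + √(0.00031² + 1.08e-06)]/2 = 3.87 × 10^-4 M
pH = −log[H+] = −log(3.87 × 10^-4) = 3.41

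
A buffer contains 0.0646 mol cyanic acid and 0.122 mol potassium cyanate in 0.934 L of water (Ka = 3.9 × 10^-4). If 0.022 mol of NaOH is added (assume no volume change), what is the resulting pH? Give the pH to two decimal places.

pH = 3.94

After neutralization: n(HOCN) = 0.0426 mol, n(OCN-) = 0.144 mol.
pKa = −log(3.9 × 10^-4) = 3.409
pH = pKa + log([A⁻]/[HA]) = 3.409 + log(0.144/0.0426) = 3.409 +0.529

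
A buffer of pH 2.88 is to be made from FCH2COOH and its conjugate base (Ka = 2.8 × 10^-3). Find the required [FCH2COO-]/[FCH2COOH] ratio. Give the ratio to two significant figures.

pKa = -log(2.8 × 10^-3) = 2.553
pH = pKa + log(r) ⇒ log(r) = 2.88 − 2.553 = +0.327
r = [FCH2COO-]/[FCH2COOH] = 10^(+0.327) = 2.12

ratio = 2.1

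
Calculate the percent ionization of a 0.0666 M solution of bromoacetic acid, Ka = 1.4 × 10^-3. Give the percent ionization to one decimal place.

BrCH2COOH ⇌ BrCH2COO- + H+; let x = [H+] at equilibrium.
Solve x² + 0.0014x − 9.32e-05 = 0 → x = 8.98 × 10^-3 M
Fraction ionized = 8.98 × 10^-3 / 0.0666 = 0.1348 → 13.5%

13.5%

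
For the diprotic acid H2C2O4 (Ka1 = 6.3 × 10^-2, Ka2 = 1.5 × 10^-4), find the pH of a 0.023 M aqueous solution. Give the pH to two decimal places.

Since Ka1 ≫ Ka2, the first ionization dominates [H+].
Ka1 = x²/(0.023 − x) = 6.3 × 10^-2
Solving the quadratic: x = (−Ka1 + √(Ka1² + 4·Ka1·C₀))/2 = 1.79 × 10^-2 M
pH = −log(1.79 × 10^-2) = 1.75

pH = 1.75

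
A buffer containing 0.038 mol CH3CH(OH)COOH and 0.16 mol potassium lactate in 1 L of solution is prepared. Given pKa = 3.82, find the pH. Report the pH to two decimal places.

pH = 4.44

Using pH = pKa + log([base]/[acid]) with [base]/[acid] = 0.16/0.038:
pH = 3.82 + (+0.624) = 4.44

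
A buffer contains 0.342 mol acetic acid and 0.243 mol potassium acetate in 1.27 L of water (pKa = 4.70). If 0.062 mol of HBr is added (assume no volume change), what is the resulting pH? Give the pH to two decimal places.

Added H+ converts CH3COO- to CH3COOH: CH3COOH → 0.404 mol, CH3COO- → 0.181 mol.
pH = pKa + log([A⁻]/[HA]) = 4.70 + log(0.181/0.404) = 4.70 -0.349

pH = 4.35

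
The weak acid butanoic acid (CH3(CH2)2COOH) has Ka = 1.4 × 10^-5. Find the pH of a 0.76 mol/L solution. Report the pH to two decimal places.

pH = 2.49

CH3(CH2)2COOH ⇌ CH3(CH2)2COO- + H+
From the ICE table, Ka = [H+]²/(0.76 − [H+]) = 1.4 × 10^-5.
Since Ka ≪ C₀, [H+] ≈ √(Ka·C₀) = 3.26 × 10^-3 M.
pH = −log(3.26 × 10^-3) = 2.49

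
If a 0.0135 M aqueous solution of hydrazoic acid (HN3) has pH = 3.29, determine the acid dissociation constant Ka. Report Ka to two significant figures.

Ka = 2.0 × 10^-5

[H+] = 10^(-3.29) = 5.13 × 10^-4 M
At equilibrium [HA] = 0.0135 − 5.13 × 10^-4 = 1.30 × 10^-2 M
Ka = [H+][A-]/[HA] = (5.13 × 10^-4)² / 1.30 × 10^-2 = 2.0 × 10^-5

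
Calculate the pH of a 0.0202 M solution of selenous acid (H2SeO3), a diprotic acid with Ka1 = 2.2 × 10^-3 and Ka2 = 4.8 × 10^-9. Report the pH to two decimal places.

Since Ka1 ≫ Ka2, the first ionization dominates [H+].
Ka1 = x²/(0.0202 − x) = 2.2 × 10^-3
Solving the quadratic: x = (−Ka1 + √(Ka1² + 4·Ka1·C₀))/2 = 5.66 × 10^-3 M
pH = −log(5.66 × 10^-3) = 2.25

pH = 2.25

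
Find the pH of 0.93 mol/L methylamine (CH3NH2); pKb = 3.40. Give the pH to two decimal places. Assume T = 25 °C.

CH3NH2 + H2O ⇌ CH3NH3+ + OH-
Kb = 10^(−3.40) = 3.98 × 10^-4
Kb = [OH-]²/(0.93 − [OH-]) = 3.98 × 10^-4
Since Kb ≪ C₀, [OH-] ≈ √(Kb·C₀) = 1.92 × 10^-2 M.
pOH = −log(1.92 × 10^-2) = 1.72; pH = 14.00 − 1.72 = 12.28

pH = 12.28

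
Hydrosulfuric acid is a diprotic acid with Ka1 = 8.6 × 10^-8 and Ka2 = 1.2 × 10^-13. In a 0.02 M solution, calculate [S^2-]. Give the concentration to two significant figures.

1.2 × 10^-13 M

First ionization gives [H+] ≈ [HS-] = 4.15 × 10^-5 M.
Second step: Ka2 = [H+][S^2-]/[HS-] ≈ [S^2-] (since [H+] ≈ [HS-]).
So [S^2-] ≈ Ka2.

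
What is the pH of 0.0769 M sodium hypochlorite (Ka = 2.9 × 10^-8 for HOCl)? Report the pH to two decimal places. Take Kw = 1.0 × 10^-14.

OCl- is the conjugate base of the weak acid HOCl.
Kb = Kw/Ka = 1.0×10^-14 / 2.9 × 10^-8 = 3.45 × 10^-7
Kb = x²/(0.0769 − x) = 3.45 × 10^-7
Assume x ≪ 0.0769: x ≈ √(3.45 × 10^-7 × 0.0769) = 1.63 × 10^-4 M
pOH = −log(1.63 × 10^-4) = 3.79; pH = 14.00 − 3.79 = 10.21

pH = 10.21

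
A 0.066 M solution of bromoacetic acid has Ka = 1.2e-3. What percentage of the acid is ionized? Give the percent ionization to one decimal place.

BrCH2COOH ⇌ BrCH2COO- + H+; let x = [H+] at equilibrium.
Solve x² + 0.0012x − 7.92e-05 = 0 → x = 8.32 × 10^-3 M
% ionization = x/C₀ × 100% = 8.32 × 10^-3/0.066 × 100% = 12.6%

12.6%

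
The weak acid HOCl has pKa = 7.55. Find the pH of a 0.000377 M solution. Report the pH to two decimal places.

HOCl ⇌ OCl- + H+
Ka = 10^(−7.55) = 2.82 × 10^-8
Ka = [H+]²/(0.000377 − [H+]) = 2.82 × 10^-8
Assume [H+] ≪ 0.000377: [H+] ≈ √(2.82 × 10^-8 × 0.000377) = 3.26 × 10^-6 M
([H+]/C₀ = 0.86% < 5%, so the approximation holds.)
pH = −log[H+] = −log(3.26 × 10^-6) = 5.49

pH = 5.49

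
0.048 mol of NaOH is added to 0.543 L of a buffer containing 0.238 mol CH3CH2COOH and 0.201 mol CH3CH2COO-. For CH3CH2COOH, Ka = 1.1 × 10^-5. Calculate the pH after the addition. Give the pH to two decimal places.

pH = 5.08

After neutralization: n(CH3CH2COOH) = 0.19 mol, n(CH3CH2COO-) = 0.249 mol.
pKa = −log(1.1 × 10^-5) = 4.959
Henderson–Hasselbalch with mole ratio 0.249/0.19: pH = 4.959 + (+0.117)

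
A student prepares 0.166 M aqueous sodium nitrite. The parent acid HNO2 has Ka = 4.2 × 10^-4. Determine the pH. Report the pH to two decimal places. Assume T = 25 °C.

NO2- is the conjugate base of the weak acid HNO2.
Kb = Kw/Ka = 1.0×10^-14 / 4.2 × 10^-4 = 2.38 × 10^-11
Kb = [OH-]²/(0.166 − [OH-]) = 2.38 × 10^-11
Since Kb ≪ C₀, [OH-] ≈ √(Kb·C₀) = 1.99 × 10^-6 M.
([OH-]/C₀ = 0.0012% < 5%, so the approximation holds.)
pOH = 5.70, so pH = 14.00 − pOH = 8.30

pH = 8.30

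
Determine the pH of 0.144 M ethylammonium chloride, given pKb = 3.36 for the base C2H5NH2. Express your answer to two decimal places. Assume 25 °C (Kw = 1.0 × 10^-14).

C2H5NH3+ is the conjugate acid of the weak base C2H5NH2.
Kb = 10^(−3.36) = 4.37 × 10^-4
Ka = Kw/Kb = 1.0×10^-14 / 4.37 × 10^-4 = 2.29 × 10^-11
Ka = [H+]²/(0.144 − [H+]) = 2.29 × 10^-11
Assume [H+] ≪ 0.144: [H+] ≈ √(2.29 × 10^-11 × 0.144) = 1.82 × 10^-6 M
Check: 0.0013% ionized — well under 5%, approximation valid.
pH = −log[H+] = −log(1.82 × 10^-6) = 5.74

pH = 5.74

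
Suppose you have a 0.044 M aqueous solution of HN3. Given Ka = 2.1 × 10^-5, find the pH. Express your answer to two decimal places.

pH = 3.02

HN3 ⇌ N3- + H+
From the ICE table, Ka = [H+]²/(0.044 − [H+]) = 2.1 × 10^-5.
Neglecting [H+] in the denominator: [H+] = √(2.1 × 10^-5 × 0.044) = 9.61 × 10^-4 M
Check: 2.2% ionized — well under 5%, approximation valid.
pH = −log[H+] = −log(9.61 × 10^-4) = 3.02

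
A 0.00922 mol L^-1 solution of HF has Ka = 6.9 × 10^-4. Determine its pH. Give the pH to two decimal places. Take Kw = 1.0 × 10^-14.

pH = 2.66

HF ⇌ F- + H+
From the ICE table, Ka = x²/(0.00922 − x) = 6.9 × 10^-4.
The 5% rule fails; solving x² + Ka·x − Ka·C₀ = 0 exactly:
x = (−Ka + √(Ka² + 4·Ka·C₀))/2 = 2.20 × 10^-3 M
pH = −log[H+] = −log(2.20 × 10^-3) = 2.66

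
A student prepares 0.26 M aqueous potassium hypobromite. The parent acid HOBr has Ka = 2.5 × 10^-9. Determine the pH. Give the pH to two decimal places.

OBr- is the conjugate base of the weak acid HOBr.
Kb = Kw/Ka = 1.0×10^-14 / 2.5 × 10^-9 = 4.00 × 10^-6
Kb = [OH-]²/(0.26 − [OH-]) = 4.00 × 10^-6
Assume [OH-] ≪ 0.26: [OH-] ≈ √(4.00 × 10^-6 × 0.26) = 1.02 × 10^-3 M
([OH-]/C₀ = 0.39% < 5%, so the approximation holds.)
pOH = −log(1.02 × 10^-3) = 2.99; pH = 14.00 − 2.99 = 11.01

pH = 11.01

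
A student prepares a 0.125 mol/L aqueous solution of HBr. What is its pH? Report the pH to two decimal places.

pH = 0.90

HBr is a strong acid and dissociates completely, so [H+] = 0.125 M.
pH = -log(0.125) = 0.90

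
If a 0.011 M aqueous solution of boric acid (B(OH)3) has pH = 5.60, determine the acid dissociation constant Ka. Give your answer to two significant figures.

Ka = 5.7 × 10^-10

[H+] = 10^(-5.60) = 2.51 × 10^-6 M
At equilibrium [HA] = 0.011 − 2.51 × 10^-6 = 1.10 × 10^-2 M
Ka = [H+][A-]/[HA] = (2.51 × 10^-6)² / 1.10 × 10^-2 = 5.7 × 10^-10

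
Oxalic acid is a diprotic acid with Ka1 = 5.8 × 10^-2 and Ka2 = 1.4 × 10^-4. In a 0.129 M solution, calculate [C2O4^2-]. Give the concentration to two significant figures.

1.4 × 10^-4 M

First ionization gives [H+] ≈ [HC2O4-] = 6.22 × 10^-2 M.
Second step: Ka2 = [H+][C2O4^2-]/[HC2O4-] ≈ [C2O4^2-] (since [H+] ≈ [HC2O4-]).
So [C2O4^2-] ≈ Ka2.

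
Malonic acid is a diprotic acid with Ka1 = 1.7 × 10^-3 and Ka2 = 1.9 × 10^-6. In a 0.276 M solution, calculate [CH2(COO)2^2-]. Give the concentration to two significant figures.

First ionization gives [H+] ≈ [CH2(COOH)COO-] = 2.08 × 10^-2 M.
Second step: Ka2 = [H+][CH2(COO)2^2-]/[CH2(COOH)COO-] ≈ [CH2(COO)2^2-] (since [H+] ≈ [CH2(COOH)COO-]).
So [CH2(COO)2^2-] ≈ Ka2.

1.9 × 10^-6 M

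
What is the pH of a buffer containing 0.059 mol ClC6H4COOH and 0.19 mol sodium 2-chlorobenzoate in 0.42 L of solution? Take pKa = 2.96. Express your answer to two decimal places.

pH = 3.47

pH = pKa + log([A⁻]/[HA]) = 2.96 + log(0.19/0.059)
pH = 2.96 + (+0.508) = 3.47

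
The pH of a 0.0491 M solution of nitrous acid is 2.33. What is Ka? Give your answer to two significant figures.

Ka = 4.9 × 10^-4

[H+] = 10^(-2.33) = 4.68 × 10^-3 M
At equilibrium [HA] = 0.0491 − 4.68 × 10^-3 = 4.44 × 10^-2 M
Ka = [H+][A-]/[HA] = (4.68 × 10^-3)² / 4.44 × 10^-2 = 4.9 × 10^-4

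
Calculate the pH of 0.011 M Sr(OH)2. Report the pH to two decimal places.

Sr(OH)2 is a strong base (each formula unit releases 2 OH-); [OH-] = 0.022 M.
pOH = -log(0.022) = 1.66
pH = 14.00 - 1.66 = 12.34

pH = 12.34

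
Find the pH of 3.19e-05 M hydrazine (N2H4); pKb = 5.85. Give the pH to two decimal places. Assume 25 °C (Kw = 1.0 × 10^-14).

pH = 8.78

N2H4 + H2O ⇌ N2H5+ + OH-
Kb = 10^(−5.85) = 1.41 × 10^-6
Kb = x²/(3.19e-05 − x) = 1.41 × 10^-6
x is not negligible relative to C₀; solve x² + 1.41e-06·x − 4.5e-11 = 0.
x = (−Kb + √(Kb² + 4·Kb·C₀))/2 = 6.04 × 10^-6 M
pOH = −log(6.04 × 10^-6) = 5.22; pH = 14.00 − 5.22 = 8.78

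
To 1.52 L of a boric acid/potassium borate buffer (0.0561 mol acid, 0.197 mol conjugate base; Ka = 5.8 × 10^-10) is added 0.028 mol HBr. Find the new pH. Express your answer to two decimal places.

After neutralization: n(B(OH)3) = 0.0841 mol, n(B(OH)4-) = 0.169 mol.
pKa = −log(5.8 × 10^-10) = 9.237
pH = pKa + log([A⁻]/[HA]) = 9.237 + log(0.169/0.0841) = 9.237 +0.303

pH = 9.54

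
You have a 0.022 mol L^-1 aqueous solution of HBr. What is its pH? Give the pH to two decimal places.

HBr is a strong acid and dissociates completely, so [H+] = 0.022 M.
pH = -log(0.022) = 1.66

pH = 1.66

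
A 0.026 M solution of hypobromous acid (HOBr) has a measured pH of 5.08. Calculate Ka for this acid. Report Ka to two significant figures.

Ka = 2.7 × 10^-9

[H+] = 10^(-5.08) = 8.32 × 10^-6 M
At equilibrium [HA] = 0.026 − 8.32 × 10^-6 = 2.60 × 10^-2 M
Ka = [H+][A-]/[HA] = (8.32 × 10^-6)² / 2.60 × 10^-2 = 2.7 × 10^-9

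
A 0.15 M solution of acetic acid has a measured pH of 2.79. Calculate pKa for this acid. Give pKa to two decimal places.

pKa = 4.75

[H+] = 10^(-2.79) = 1.62 × 10^-3 M
At equilibrium [HA] = 0.15 − 1.62 × 10^-3 = 1.48 × 10^-1 M
Ka = [H+][A-]/[HA] = (1.62 × 10^-3)² / 1.48 × 10^-1 = 1.77 × 10^-5
pKa = -log(1.77 × 10^-5) = 4.75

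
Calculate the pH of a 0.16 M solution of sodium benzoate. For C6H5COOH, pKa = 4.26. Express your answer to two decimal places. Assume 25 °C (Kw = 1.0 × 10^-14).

C6H5COO- is the conjugate base of the weak acid C6H5COOH.
Ka = 10^(−4.26) = 5.50 × 10^-5
Kb = Kw/Ka = 1.0×10^-14 / 5.50 × 10^-5 = 1.82 × 10^-10
Kb = x²/(0.16 − x) = 1.82 × 10^-10
Since Kb ≪ C₀, x ≈ √(Kb·C₀) = 5.40 × 10^-6 M.
(x/C₀ = 0.0034% < 5%, so the approximation holds.)
pOH = 5.27, so pH = 14.00 − pOH = 8.73

pH = 8.73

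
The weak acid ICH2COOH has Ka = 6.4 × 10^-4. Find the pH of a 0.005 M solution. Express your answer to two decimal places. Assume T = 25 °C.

ICH2COOH ⇌ ICH2COO- + H+
Ka = [H+]²/(0.005 − [H+]) = 6.4 × 10^-4
The 5% rule fails; solving [H+]² + Ka·[H+] − Ka·C₀ = 0 exactly:
[H+] = [−0.00064 + √(0.00064² + 1.28e-05)]/2 = 1.50 × 10^-3 M
pH = −log[H+] = −log(1.50 × 10^-3) = 2.82

pH = 2.82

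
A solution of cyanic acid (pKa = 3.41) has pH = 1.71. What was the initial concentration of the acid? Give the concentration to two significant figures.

C₀ = 1.0 M

[H+] = 10^(-1.71) = 1.95 × 10^-2 M = x
Ka = 10^(−3.41) = 3.89 × 10^-4
Ka = x²/(C₀ − x) ⇒ C₀ = x + x²/Ka
C₀ = 1.95 × 10^-2 + (1.95 × 10^-2)²/(3.89 × 10^-4) = 9.97 × 10^-1 M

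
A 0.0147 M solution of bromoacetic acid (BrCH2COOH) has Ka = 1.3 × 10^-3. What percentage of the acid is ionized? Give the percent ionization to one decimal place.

25.6%

BrCH2COOH ⇌ BrCH2COO- + H+; let x = [H+] at equilibrium.
Solve x² + 0.0013x − 1.91e-05 = 0 → x = 3.77 × 10^-3 M
% ionization = x/C₀ × 100% = 3.77 × 10^-3/0.0147 × 100% = 25.6%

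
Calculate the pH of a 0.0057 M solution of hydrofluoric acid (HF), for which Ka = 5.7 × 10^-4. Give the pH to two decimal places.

pH = 2.81

HF ⇌ F- + H+
From the ICE table, Ka = [H+]²/(0.0057 − [H+]) = 5.7 × 10^-4.
[H+] is not negligible relative to C₀; solve [H+]² + 0.00057·[H+] − 3.25e-06 = 0.
[H+] = (−Ka + √(Ka² + 4·Ka·C₀))/2 = 1.54 × 10^-3 M
pH = −log[H+] = −log(1.54 × 10^-3) = 2.81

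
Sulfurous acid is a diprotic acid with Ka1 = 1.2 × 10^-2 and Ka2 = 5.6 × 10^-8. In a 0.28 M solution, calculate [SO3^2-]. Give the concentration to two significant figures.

First ionization gives [H+] ≈ [HSO3-] = 5.23 × 10^-2 M.
Second step: Ka2 = [H+][SO3^2-]/[HSO3-] ≈ [SO3^2-] (since [H+] ≈ [HSO3-]).
So [SO3^2-] ≈ Ka2.

5.6 × 10^-8 M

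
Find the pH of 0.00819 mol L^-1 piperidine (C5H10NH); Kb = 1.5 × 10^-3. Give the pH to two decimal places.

C5H10NH + H2O ⇌ C5H10NH2+ + OH-
Kb = [OH-]²/(0.00819 − [OH-]) = 1.5 × 10^-3
The 5% rule fails; solving [OH-]² + Kb·[OH-] − Kb·C₀ = 0 exactly:
[OH-] = (−Kb + √(Kb² + 4·Kb·C₀))/2 = 2.83 × 10^-3 M
pOH = 2.55, so pH = 14.00 − pOH = 11.45

pH = 11.45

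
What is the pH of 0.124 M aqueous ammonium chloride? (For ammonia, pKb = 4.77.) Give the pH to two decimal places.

pH = 5.07

NH4+ is the conjugate acid of the weak base NH3.
Kb = 10^(−4.77) = 1.70 × 10^-5
Ka = Kw/Kb = 1.0×10^-14 / 1.70 × 10^-5 = 5.88 × 10^-10
Ka = [H+]²/(0.124 − [H+]) = 5.88 × 10^-10
Neglecting [H+] in the denominator: [H+] = √(5.88 × 10^-10 × 0.124) = 8.54 × 10^-6 M
([H+]/C₀ = 0.0069% < 5%, so the approximation holds.)
pH = −log[H+] = −log(8.54 × 10^-6) = 5.07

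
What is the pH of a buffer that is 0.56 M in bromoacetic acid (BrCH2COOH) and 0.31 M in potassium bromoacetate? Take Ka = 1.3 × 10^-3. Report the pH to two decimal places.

pKa = −log(1.3 × 10^-3) = 2.886
Using pH = pKa + log([base]/[acid]) with [base]/[acid] = 0.31/0.56:
pH = 2.886 + (-0.257) = 2.63

pH = 2.63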